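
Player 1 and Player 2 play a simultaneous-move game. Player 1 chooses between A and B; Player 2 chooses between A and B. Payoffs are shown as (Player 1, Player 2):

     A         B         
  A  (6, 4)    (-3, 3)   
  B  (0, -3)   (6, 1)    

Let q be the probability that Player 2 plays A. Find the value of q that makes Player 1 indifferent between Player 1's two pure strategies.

Player 2's mix must leave Player 1 indifferent between A and B.
  Player 1's payoff from A: q·6 + (1−q)·(-3) = 9q - 3
  Player 1's payoff from B: q·0 + (1−q)·6 = -6q + 6
  9q - 3 = -6q + 6  ⇒  15q = 9  ⇒  q = 3/5.

q = 3/5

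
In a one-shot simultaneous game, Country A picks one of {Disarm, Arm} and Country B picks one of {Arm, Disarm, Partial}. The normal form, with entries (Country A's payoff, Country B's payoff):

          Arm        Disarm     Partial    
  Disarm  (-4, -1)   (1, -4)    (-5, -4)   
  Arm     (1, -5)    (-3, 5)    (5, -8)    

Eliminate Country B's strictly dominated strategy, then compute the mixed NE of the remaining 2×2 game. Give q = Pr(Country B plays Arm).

Country B's strategy Partial is strictly dominated by Arm: -1 > -4 and -5 > -8. Eliminate Partial.
Country B's mix must leave Country A indifferent between Disarm and Arm.
  Country A's payoff from Disarm: q·(-4) + (1−q)·1 = -5q + 1
  Country A's payoff from Arm: q·1 + (1−q)·(-3) = 4q - 3
  -5q + 1 = 4q - 3  ⇒  -9q = -4  ⇒  q = 4/9.

q = 4/9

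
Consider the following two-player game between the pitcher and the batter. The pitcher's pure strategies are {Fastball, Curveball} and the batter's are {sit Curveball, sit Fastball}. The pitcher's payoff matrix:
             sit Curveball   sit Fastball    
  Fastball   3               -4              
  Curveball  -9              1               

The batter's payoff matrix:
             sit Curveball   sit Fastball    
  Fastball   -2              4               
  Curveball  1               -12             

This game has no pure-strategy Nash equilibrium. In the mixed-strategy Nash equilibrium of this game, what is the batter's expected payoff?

Set the batter's expected payoff from sit Curveball equal to that from sit Fastball:
  the batter's expected payoff from sit Curveball: p·(-2) + (1−p)·1 = -3p + 1
  the batter's expected payoff from sit Fastball: p·4 + (1−p)·(-12) = 16p - 12
  -3p + 1 = 16p - 12  ⇒  -19p = -13  ⇒  p = 13/19.
At equilibrium the batter is indifferent across columns, so the batter's payoff equals the payoff from sit Curveball: (13/19)·(-2) + (6/19)·1 = -20/19.

-20/19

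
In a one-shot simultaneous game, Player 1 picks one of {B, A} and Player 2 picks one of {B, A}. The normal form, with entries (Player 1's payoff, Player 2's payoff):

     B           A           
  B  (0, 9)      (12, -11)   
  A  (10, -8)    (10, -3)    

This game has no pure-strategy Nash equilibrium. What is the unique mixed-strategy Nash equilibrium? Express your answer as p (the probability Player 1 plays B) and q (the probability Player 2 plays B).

p = 1/5, q = 1/6

Player 1's mix must leave Player 2 indifferent between B and A.
  Player 2's expected payoff from B: p·9 + (1−p)·(-8) = 17p - 8
  Player 2's expected payoff from A: p·(-11) + (1−p)·(-3) = -8p - 3
  17p - 8 = -8p - 3  ⇒  25p = 5  ⇒  p = 1/5.
Player 2's mix must leave Player 1 indifferent between B and A.
  Player 1's payoff from B: q·0 + (1−q)·12 = -12q + 12
  Player 1's payoff from A: q·10 + (1−q)·10 = 10
  -12q + 12 = 10  ⇒  -12q = -2  ⇒  q = 1/6.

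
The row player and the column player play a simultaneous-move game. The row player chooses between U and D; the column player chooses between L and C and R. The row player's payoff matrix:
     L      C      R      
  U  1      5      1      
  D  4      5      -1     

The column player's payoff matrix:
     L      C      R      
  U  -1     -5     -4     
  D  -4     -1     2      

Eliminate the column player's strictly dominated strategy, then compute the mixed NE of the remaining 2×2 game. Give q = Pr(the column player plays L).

q = 2/5

The column player's strategy C is strictly dominated by R: -4 > -5 and 2 > -1. Eliminate C.
For the row player to be willing to mix, the row player must be indifferent between U and D, which pins down the column player's mix.
  the row player's payoff from U: q·1 + (1−q)·1 = 1
  the row player's payoff from D: q·4 + (1−q)·(-1) = 5q - 1
  1 = 5q - 1  ⇒  -5q = -2  ⇒  q = 2/5.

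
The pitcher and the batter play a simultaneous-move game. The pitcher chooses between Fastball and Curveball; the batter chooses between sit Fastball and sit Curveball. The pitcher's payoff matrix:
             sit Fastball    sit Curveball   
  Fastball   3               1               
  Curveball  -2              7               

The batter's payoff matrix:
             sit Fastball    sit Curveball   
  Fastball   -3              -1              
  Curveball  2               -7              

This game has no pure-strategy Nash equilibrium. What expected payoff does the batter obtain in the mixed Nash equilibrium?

The pitcher's mix must leave the batter indifferent between sit Fastball and sit Curveball.
  the batter's payoff from sit Fastball: p·(-3) + (1−p)·2 = -5p + 2
  the batter's payoff from sit Curveball: p·(-1) + (1−p)·(-7) = 6p - 7
  -5p + 2 = 6p - 7  ⇒  -11p = -9  ⇒  p = 9/11.
At equilibrium the batter is indifferent across columns, so the batter's payoff equals the payoff from sit Fastball: (9/11)·(-3) + (2/11)·2 = -23/11.

-23/11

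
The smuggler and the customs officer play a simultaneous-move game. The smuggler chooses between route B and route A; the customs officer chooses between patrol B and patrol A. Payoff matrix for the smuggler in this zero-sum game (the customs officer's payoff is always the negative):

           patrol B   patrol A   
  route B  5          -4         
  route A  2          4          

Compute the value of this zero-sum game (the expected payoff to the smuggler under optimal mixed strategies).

The customs officer's mix must leave the smuggler indifferent between route B and route A.
  the smuggler's expected payoff from route B: q·5 + (1−q)·(-4) = 9q - 4
  the smuggler's expected payoff from route A: q·2 + (1−q)·4 = -2q + 4
  9q - 4 = -2q + 4  ⇒  11q = 8  ⇒  q = 8/11.
The value is the smuggler's expected payoff against this mix (using route B): (8/11)·5 + (3/11)·(-4) = 28/11.

v = 28/11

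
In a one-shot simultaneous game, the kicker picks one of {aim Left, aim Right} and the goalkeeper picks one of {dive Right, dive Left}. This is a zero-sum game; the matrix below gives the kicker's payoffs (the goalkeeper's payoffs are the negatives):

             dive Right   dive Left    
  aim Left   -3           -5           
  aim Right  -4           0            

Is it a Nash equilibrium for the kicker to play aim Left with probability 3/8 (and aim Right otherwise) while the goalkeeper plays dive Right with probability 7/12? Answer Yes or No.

Given the kicker's mix p = 3/8, the goalkeeper's payoff from dive Right is 29/8 but from dive Left is 15/8. The goalkeeper strictly prefers dive Right, so the goalkeeper would not mix.
So the proposed profile is not a Nash equilibrium.

No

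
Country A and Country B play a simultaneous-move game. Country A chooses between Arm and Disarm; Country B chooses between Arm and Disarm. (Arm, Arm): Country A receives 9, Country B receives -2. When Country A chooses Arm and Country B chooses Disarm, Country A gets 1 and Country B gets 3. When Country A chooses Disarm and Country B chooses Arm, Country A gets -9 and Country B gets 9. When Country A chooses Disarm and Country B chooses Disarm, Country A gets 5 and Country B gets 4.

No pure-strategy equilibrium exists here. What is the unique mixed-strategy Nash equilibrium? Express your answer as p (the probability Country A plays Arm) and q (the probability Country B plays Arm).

Country B's indifference between Arm and Disarm determines Country A's mixing probability p:
  Country B's payoff from Arm: p·(-2) + (1−p)·9 = -11p + 9
  Country B's payoff from Disarm: p·3 + (1−p)·4 = -p + 4
  -11p + 9 = -p + 4  ⇒  -10p = -5  ⇒  p = 1/2.
Country A's indifference between Arm and Disarm determines Country B's mixing probability q:
  Country A's payoff to Arm: q·9 + (1−q)·1 = 8q + 1
  Country A's payoff to Disarm: q·(-9) + (1−q)·5 = -14q + 5
  8q + 1 = -14q + 5  ⇒  22q = 4  ⇒  q = 2/11.

p = 1/2, q = 2/11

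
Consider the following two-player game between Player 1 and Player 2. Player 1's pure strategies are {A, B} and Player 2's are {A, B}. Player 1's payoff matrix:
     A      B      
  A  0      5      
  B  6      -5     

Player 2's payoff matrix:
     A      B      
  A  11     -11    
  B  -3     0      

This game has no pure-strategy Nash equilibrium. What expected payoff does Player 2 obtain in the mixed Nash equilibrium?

Player 1's mix must leave Player 2 indifferent between A and B.
  Player 2's payoff to A: p·11 + (1−p)·(-3) = 14p - 3
  Player 2's payoff to B: p·(-11) + (1−p)·0 = -11p
  14p - 3 = -11p  ⇒  25p = 3  ⇒  p = 3/25.
At equilibrium Player 2 is indifferent across columns, so Player 2's payoff equals the payoff from A: (3/25)·11 + (22/25)·(-3) = -33/25.

-33/25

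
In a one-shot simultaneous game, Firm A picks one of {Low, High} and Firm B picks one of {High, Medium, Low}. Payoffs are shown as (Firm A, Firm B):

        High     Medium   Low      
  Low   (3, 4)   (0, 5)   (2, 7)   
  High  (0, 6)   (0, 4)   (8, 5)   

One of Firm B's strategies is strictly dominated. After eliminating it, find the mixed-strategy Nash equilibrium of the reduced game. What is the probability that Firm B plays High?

Firm B's strategy Medium is strictly dominated by Low: 7 > 5 and 5 > 4. Eliminate Medium.
Firm A's indifference between Low and High determines Firm B's mixing probability q:
  Firm A's payoff to Low: q·3 + (1−q)·2 = q + 2
  Firm A's payoff to High: q·0 + (1−q)·8 = -8q + 8
  q + 2 = -8q + 8  ⇒  9q = 6  ⇒  q = 2/3.

q = 2/3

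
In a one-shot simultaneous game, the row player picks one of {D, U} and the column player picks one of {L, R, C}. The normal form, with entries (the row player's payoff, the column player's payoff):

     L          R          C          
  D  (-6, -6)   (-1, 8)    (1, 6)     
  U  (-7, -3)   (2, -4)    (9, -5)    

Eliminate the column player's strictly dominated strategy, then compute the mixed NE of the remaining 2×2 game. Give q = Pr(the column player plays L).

q = 3/4

The column player's strategy C is strictly dominated by R: 8 > 6 and -4 > -5. Eliminate C.
The row player's indifference between D and U determines the column player's mixing probability q:
  the row player's expected payoff from D: q·(-6) + (1−q)·(-1) = -5q - 1
  the row player's expected payoff from U: q·(-7) + (1−q)·2 = -9q + 2
  -5q - 1 = -9q + 2  ⇒  4q = 3  ⇒  q = 3/4.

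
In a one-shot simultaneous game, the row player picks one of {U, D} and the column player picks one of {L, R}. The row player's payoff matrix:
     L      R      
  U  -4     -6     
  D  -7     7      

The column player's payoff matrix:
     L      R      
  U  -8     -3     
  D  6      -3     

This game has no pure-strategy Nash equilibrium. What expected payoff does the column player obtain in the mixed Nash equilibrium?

-3

The column player's indifference between L and R determines the row player's mixing probability p:
  the column player's payoff to L: p·(-8) + (1−p)·6 = -14p + 6
  the column player's payoff to R: p·(-3) + (1−p)·(-3) = -3
  -14p + 6 = -3  ⇒  -14p = -9  ⇒  p = 9/14.
At equilibrium the column player is indifferent across columns, so the column player's payoff equals the payoff from L: (9/14)·(-8) + (5/14)·6 = -3.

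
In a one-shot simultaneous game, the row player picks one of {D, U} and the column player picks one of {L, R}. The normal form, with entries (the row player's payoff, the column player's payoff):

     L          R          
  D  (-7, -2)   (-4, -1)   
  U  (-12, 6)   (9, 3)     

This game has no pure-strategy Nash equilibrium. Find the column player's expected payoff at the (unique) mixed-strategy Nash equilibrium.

0

For the column player to be willing to mix, the column player must be indifferent between L and R, which pins down the row player's mix.
  the column player's expected payoff from L: p·(-2) + (1−p)·6 = -8p + 6
  the column player's expected payoff from R: p·(-1) + (1−p)·3 = -4p + 3
  -8p + 6 = -4p + 3  ⇒  -4p = -3  ⇒  p = 3/4.
At equilibrium the column player is indifferent across columns, so the column player's payoff equals the payoff from L: (3/4)·(-2) + (1/4)·6 = 0.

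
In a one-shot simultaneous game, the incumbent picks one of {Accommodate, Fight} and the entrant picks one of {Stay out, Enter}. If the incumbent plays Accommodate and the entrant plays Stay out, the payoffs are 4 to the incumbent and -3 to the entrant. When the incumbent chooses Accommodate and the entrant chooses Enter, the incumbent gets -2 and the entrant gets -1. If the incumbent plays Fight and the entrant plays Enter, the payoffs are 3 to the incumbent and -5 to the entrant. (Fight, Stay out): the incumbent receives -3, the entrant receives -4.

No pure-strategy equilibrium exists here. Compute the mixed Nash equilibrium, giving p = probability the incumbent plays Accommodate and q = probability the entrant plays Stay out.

p = 1/3, q = 5/12

The incumbent's mix must leave the entrant indifferent between Stay out and Enter.
  the entrant's expected payoff from Stay out: p·(-3) + (1−p)·(-4) = p - 4
  the entrant's expected payoff from Enter: p·(-1) + (1−p)·(-5) = 4p - 5
  p - 4 = 4p - 5  ⇒  -3p = -1  ⇒  p = 1/3.
The entrant's mix must leave the incumbent indifferent between Accommodate and Fight.
  the incumbent's expected payoff from Accommodate: q·4 + (1−q)·(-2) = 6q - 2
  the incumbent's expected payoff from Fight: q·(-3) + (1−q)·3 = -6q + 3
  6q - 2 = -6q + 3  ⇒  12q = 5  ⇒  q = 5/12.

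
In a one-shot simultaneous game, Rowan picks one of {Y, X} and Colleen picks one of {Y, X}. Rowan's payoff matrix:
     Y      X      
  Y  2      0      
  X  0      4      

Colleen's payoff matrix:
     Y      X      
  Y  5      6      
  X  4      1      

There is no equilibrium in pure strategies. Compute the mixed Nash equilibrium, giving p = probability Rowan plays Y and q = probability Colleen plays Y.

p = 3/4, q = 2/3

Rowan's mix must leave Colleen indifferent between Y and X.
  Colleen's payoff to Y: p·5 + (1−p)·4 = p + 4
  Colleen's payoff to X: p·6 + (1−p)·1 = 5p + 1
  p + 4 = 5p + 1  ⇒  -4p = -3  ⇒  p = 3/4.
Set Rowan's expected payoff from Y equal to that from X:
  Rowan's payoff to Y: q·2 + (1−q)·0 = 2q
  Rowan's payoff to X: q·0 + (1−q)·4 = -4q + 4
  2q = -4q + 4  ⇒  6q = 4  ⇒  q = 2/3.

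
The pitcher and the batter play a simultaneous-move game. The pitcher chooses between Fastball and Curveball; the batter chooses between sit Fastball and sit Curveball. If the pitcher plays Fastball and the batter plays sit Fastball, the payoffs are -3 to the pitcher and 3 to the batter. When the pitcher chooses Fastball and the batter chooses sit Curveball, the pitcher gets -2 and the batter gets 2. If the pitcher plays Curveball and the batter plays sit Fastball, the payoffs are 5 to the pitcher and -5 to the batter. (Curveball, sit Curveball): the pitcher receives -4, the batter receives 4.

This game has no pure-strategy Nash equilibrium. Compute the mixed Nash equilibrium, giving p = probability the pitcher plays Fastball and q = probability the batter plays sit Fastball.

For the batter to be willing to mix, the batter must be indifferent between sit Fastball and sit Curveball, which pins down the pitcher's mix.
  the batter's payoff from sit Fastball: p·3 + (1−p)·(-5) = 8p - 5
  the batter's payoff from sit Curveball: p·2 + (1−p)·4 = -2p + 4
  8p - 5 = -2p + 4  ⇒  10p = 9  ⇒  p = 9/10.
In a mixed equilibrium the pitcher is indifferent between Fastball and Curveball; this condition fixes q.
  the pitcher's payoff to Fastball: q·(-3) + (1−q)·(-2) = -q - 2
  the pitcher's payoff to Curveball: q·5 + (1−q)·(-4) = 9q - 4
  -q - 2 = 9q - 4  ⇒  -10q = -2  ⇒  q = 1/5.

p = 9/10, q = 1/5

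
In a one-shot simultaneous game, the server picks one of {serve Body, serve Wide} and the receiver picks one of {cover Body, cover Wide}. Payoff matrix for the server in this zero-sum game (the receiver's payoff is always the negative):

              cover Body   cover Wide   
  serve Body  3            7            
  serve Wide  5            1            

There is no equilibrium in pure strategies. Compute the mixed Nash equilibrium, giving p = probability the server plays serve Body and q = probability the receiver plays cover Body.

p = 1/2, q = 3/4

Set the receiver's expected payoff from cover Body equal to that from cover Wide:
  the receiver's payoff to cover Body: p·(-3) + (1−p)·(-5) = 2p - 5
  the receiver's payoff to cover Wide: p·(-7) + (1−p)·(-1) = -6p - 1
  2p - 5 = -6p - 1  ⇒  8p = 4  ⇒  p = 1/2.
For the server to be willing to mix, the server must be indifferent between serve Body and serve Wide, which pins down the receiver's mix.
  the server's payoff from serve Body: q·3 + (1−q)·7 = -4q + 7
  the server's payoff from serve Wide: q·5 + (1−q)·1 = 4q + 1
  -4q + 7 = 4q + 1  ⇒  -8q = -6  ⇒  q = 3/4.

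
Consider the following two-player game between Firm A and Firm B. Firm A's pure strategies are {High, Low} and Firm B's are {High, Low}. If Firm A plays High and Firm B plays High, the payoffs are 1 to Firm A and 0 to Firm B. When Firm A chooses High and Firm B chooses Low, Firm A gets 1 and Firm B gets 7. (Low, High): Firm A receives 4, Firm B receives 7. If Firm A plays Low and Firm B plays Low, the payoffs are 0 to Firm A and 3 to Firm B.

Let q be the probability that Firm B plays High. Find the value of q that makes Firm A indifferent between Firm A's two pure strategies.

Firm A's indifference between High and Low determines Firm B's mixing probability q:
  Firm A's payoff from High: q·1 + (1−q)·1 = 1
  Firm A's payoff from Low: q·4 + (1−q)·0 = 4q
  1 = 4q  ⇒  -4q = -1  ⇒  q = 1/4.

q = 1/4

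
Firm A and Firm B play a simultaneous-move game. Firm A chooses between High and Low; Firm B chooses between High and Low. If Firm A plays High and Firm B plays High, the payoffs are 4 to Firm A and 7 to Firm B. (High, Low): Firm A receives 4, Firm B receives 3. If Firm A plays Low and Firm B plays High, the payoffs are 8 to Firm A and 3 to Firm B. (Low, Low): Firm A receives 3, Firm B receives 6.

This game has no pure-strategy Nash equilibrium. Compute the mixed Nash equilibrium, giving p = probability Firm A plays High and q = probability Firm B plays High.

For Firm B to be willing to mix, Firm B must be indifferent between High and Low, which pins down Firm A's mix.
  Firm B's payoff from High: p·7 + (1−p)·3 = 4p + 3
  Firm B's payoff from Low: p·3 + (1−p)·6 = -3p + 6
  4p + 3 = -3p + 6  ⇒  7p = 3  ⇒  p = 3/7.
In a mixed equilibrium Firm A is indifferent between High and Low; this condition fixes q.
  Firm A's payoff to High: q·4 + (1−q)·4 = 4
  Firm A's payoff to Low: q·8 + (1−q)·3 = 5q + 3
  4 = 5q + 3  ⇒  -5q = -1  ⇒  q = 1/5.

p = 3/7, q = 1/5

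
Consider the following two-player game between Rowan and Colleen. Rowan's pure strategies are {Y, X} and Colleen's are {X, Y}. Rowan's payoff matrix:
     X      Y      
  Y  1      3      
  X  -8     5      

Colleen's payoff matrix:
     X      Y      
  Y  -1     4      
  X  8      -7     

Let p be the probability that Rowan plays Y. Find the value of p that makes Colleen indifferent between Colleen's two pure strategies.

For Colleen to be willing to mix, Colleen must be indifferent between X and Y, which pins down Rowan's mix.
  Colleen's expected payoff from X: p·(-1) + (1−p)·8 = -9p + 8
  Colleen's expected payoff from Y: p·4 + (1−p)·(-7) = 11p - 7
  -9p + 8 = 11p - 7  ⇒  -20p = -15  ⇒  p = 3/4.

p = 3/4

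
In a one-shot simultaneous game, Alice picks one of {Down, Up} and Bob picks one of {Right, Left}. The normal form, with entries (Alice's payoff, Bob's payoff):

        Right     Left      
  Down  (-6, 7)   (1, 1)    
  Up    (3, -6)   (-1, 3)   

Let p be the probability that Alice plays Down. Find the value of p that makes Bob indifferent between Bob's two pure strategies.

p = 3/5

Bob's indifference between Right and Left determines Alice's mixing probability p:
  Bob's expected payoff from Right: p·7 + (1−p)·(-6) = 13p - 6
  Bob's expected payoff from Left: p·1 + (1−p)·3 = -2p + 3
  13p - 6 = -2p + 3  ⇒  15p = 9  ⇒  p = 3/5.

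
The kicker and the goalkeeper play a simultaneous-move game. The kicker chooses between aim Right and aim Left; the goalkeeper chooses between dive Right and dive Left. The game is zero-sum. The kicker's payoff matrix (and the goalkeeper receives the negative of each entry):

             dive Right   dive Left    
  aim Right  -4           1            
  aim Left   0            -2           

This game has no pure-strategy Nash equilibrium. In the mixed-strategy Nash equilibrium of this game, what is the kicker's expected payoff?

In a mixed equilibrium the kicker is indifferent between aim Right and aim Left; this condition fixes q.
  the kicker's payoff from aim Right: q·(-4) + (1−q)·1 = -5q + 1
  the kicker's payoff from aim Left: q·0 + (1−q)·(-2) = 2q - 2
  -5q + 1 = 2q - 2  ⇒  -7q = -3  ⇒  q = 3/7.
At equilibrium the kicker is indifferent across rows, so the kicker's payoff equals the payoff from aim Right: (3/7)·(-4) + (4/7)·1 = -8/7.

-8/7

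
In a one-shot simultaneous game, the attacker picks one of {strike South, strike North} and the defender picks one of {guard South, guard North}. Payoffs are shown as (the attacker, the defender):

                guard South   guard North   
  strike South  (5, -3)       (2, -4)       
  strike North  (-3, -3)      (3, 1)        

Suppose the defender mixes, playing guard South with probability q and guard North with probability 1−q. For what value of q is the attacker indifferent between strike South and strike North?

The defender's mix must leave the attacker indifferent between strike South and strike North.
  the attacker's expected payoff from strike South: q·5 + (1−q)·2 = 3q + 2
  the attacker's expected payoff from strike North: q·(-3) + (1−q)·3 = -6q + 3
  3q + 2 = -6q + 3  ⇒  9q = 1  ⇒  q = 1/9.

q = 1/9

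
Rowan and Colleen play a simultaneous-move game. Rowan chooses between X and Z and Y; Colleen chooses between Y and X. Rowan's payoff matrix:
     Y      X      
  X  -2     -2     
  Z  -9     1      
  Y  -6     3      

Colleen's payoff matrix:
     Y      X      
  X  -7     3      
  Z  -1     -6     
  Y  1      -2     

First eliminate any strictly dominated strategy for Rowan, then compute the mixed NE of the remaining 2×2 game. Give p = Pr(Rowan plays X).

Rowan's strategy Z is strictly dominated by Y: -6 > -9 and 3 > 1. Eliminate Z.
Set Colleen's expected payoff from Y equal to that from X:
  Colleen's payoff from Y: p·(-7) + (1−p)·1 = -8p + 1
  Colleen's payoff from X: p·3 + (1−p)·(-2) = 5p - 2
  -8p + 1 = 5p - 2  ⇒  -13p = -3  ⇒  p = 3/13.

p = 3/13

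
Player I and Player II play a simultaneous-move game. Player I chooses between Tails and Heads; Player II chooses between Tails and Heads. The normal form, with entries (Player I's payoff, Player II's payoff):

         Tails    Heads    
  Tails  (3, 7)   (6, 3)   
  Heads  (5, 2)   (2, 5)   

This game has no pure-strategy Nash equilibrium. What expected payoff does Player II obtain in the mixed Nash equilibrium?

Player I's mix must leave Player II indifferent between Tails and Heads.
  Player II's expected payoff from Tails: p·7 + (1−p)·2 = 5p + 2
  Player II's expected payoff from Heads: p·3 + (1−p)·5 = -2p + 5
  5p + 2 = -2p + 5  ⇒  7p = 3  ⇒  p = 3/7.
At equilibrium Player II is indifferent across columns, so Player II's payoff equals the payoff from Tails: (3/7)·7 + (4/7)·2 = 29/7.

29/7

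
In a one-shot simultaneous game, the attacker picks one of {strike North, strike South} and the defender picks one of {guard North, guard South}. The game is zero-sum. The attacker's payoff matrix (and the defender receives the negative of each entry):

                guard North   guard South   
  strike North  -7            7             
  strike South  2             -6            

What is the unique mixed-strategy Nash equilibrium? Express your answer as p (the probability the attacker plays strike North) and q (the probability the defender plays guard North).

The defender's indifference between guard North and guard South determines the attacker's mixing probability p:
  the defender's payoff from guard North: p·7 + (1−p)·(-2) = 9p - 2
  the defender's payoff from guard South: p·(-7) + (1−p)·6 = -13p + 6
  9p - 2 = -13p + 6  ⇒  22p = 8  ⇒  p = 4/11.
In a mixed equilibrium the attacker is indifferent between strike North and strike South; this condition fixes q.
  the attacker's payoff from strike North: q·(-7) + (1−q)·7 = -14q + 7
  the attacker's payoff from strike South: q·2 + (1−q)·(-6) = 8q - 6
  -14q + 7 = 8q - 6  ⇒  -22q = -13  ⇒  q = 13/22.

p = 4/11, q = 13/22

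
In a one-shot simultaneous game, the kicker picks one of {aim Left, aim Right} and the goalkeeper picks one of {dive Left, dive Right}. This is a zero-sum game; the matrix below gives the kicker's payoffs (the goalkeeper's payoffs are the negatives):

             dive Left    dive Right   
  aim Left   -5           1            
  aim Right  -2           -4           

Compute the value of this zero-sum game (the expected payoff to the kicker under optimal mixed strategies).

For the kicker to be willing to mix, the kicker must be indifferent between aim Left and aim Right, which pins down the goalkeeper's mix.
  the kicker's expected payoff from aim Left: q·(-5) + (1−q)·1 = -6q + 1
  the kicker's expected payoff from aim Right: q·(-2) + (1−q)·(-4) = 2q - 4
  -6q + 1 = 2q - 4  ⇒  -8q = -5  ⇒  q = 5/8.
The value is the kicker's expected payoff against this mix (using aim Left): (5/8)·(-5) + (3/8)·1 = -11/4.

v = -11/4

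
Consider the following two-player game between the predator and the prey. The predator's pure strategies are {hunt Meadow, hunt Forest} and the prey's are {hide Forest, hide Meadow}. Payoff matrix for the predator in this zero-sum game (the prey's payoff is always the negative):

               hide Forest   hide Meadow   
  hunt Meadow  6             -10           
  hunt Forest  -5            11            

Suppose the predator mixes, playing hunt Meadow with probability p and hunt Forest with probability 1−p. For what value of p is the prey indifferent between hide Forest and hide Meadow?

Set the prey's expected payoff from hide Forest equal to that from hide Meadow:
  the prey's expected payoff from hide Forest: p·(-6) + (1−p)·5 = -11p + 5
  the prey's expected payoff from hide Meadow: p·10 + (1−p)·(-11) = 21p - 11
  -11p + 5 = 21p - 11  ⇒  -32p = -16  ⇒  p = 1/2.

p = 1/2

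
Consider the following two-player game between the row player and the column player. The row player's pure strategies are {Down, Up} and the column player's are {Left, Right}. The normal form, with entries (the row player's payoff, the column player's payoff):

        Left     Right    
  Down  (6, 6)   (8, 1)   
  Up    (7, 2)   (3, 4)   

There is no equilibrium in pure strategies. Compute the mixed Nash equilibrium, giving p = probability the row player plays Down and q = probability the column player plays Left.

p = 2/7, q = 5/6

For the column player to be willing to mix, the column player must be indifferent between Left and Right, which pins down the row player's mix.
  the column player's payoff from Left: p·6 + (1−p)·2 = 4p + 2
  the column player's payoff from Right: p·1 + (1−p)·4 = -3p + 4
  4p + 2 = -3p + 4  ⇒  7p = 2  ⇒  p = 2/7.
The row player's indifference between Down and Up determines the column player's mixing probability q:
  the row player's payoff to Down: q·6 + (1−q)·8 = -2q + 8
  the row player's payoff to Up: q·7 + (1−q)·3 = 4q + 3
  -2q + 8 = 4q + 3  ⇒  -6q = -5  ⇒  q = 5/6.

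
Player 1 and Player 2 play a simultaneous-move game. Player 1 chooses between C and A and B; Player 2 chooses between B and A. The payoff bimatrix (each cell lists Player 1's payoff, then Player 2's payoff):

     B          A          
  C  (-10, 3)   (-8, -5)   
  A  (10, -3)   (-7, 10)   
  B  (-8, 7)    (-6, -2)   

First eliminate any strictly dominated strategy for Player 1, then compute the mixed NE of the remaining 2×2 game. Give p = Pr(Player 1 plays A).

Player 1's strategy C is strictly dominated by B: -8 > -10 and -6 > -8. Eliminate C.
Player 2's indifference between B and A determines Player 1's mixing probability p:
  Player 2's payoff to B: p·(-3) + (1−p)·7 = -10p + 7
  Player 2's payoff to A: p·10 + (1−p)·(-2) = 12p - 2
  -10p + 7 = 12p - 2  ⇒  -22p = -9  ⇒  p = 9/22.

p = 9/22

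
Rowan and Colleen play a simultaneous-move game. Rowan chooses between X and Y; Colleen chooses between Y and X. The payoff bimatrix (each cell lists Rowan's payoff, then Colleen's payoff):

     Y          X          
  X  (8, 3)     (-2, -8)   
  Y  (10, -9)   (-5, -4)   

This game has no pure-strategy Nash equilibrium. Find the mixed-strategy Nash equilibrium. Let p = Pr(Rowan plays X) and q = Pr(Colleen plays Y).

p = 5/16, q = 3/5

Colleen's indifference between Y and X determines Rowan's mixing probability p:
  Colleen's payoff to Y: p·3 + (1−p)·(-9) = 12p - 9
  Colleen's payoff to X: p·(-8) + (1−p)·(-4) = -4p - 4
  12p - 9 = -4p - 4  ⇒  16p = 5  ⇒  p = 5/16.
In a mixed equilibrium Rowan is indifferent between X and Y; this condition fixes q.
  Rowan's payoff to X: q·8 + (1−q)·(-2) = 10q - 2
  Rowan's payoff to Y: q·10 + (1−q)·(-5) = 15q - 5
  10q - 2 = 15q - 5  ⇒  -5q = -3  ⇒  q = 3/5.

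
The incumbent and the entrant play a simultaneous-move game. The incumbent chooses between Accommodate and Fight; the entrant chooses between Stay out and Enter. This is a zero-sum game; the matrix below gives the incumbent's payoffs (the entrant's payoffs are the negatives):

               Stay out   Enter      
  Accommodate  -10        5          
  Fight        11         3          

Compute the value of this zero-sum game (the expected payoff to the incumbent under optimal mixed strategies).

For the incumbent to be willing to mix, the incumbent must be indifferent between Accommodate and Fight, which pins down the entrant's mix.
  the incumbent's payoff to Accommodate: q·(-10) + (1−q)·5 = -15q + 5
  the incumbent's payoff to Fight: q·11 + (1−q)·3 = 8q + 3
  -15q + 5 = 8q + 3  ⇒  -23q = -2  ⇒  q = 2/23.
The value is the incumbent's expected payoff against this mix (using Accommodate): (2/23)·(-10) + (21/23)·5 = 85/23.

v = 85/23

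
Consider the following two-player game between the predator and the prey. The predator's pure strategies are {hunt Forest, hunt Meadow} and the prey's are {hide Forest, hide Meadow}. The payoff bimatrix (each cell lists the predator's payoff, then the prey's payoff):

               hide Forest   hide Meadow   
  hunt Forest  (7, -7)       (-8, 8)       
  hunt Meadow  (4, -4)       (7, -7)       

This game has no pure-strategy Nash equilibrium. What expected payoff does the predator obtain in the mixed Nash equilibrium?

Set the predator's expected payoff from hunt Forest equal to that from hunt Meadow:
  the predator's expected payoff from hunt Forest: q·7 + (1−q)·(-8) = 15q - 8
  the predator's expected payoff from hunt Meadow: q·4 + (1−q)·7 = -3q + 7
  15q - 8 = -3q + 7  ⇒  18q = 15  ⇒  q = 5/6.
At equilibrium the predator is indifferent across rows, so the predator's payoff equals the payoff from hunt Forest: (5/6)·7 + (1/6)·(-8) = 9/2.

9/2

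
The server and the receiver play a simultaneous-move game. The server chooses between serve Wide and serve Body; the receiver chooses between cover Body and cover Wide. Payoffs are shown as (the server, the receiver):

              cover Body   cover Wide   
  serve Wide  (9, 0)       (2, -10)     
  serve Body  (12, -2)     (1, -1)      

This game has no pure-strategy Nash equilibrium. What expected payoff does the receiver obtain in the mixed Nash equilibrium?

-20/11

In a mixed equilibrium the receiver is indifferent between cover Body and cover Wide; this condition fixes p.
  the receiver's payoff to cover Body: p·0 + (1−p)·(-2) = 2p - 2
  the receiver's payoff to cover Wide: p·(-10) + (1−p)·(-1) = -9p - 1
  2p - 2 = -9p - 1  ⇒  11p = 1  ⇒  p = 1/11.
At equilibrium the receiver is indifferent across columns, so the receiver's payoff equals the payoff from cover Body: (1/11)·0 + (10/11)·(-2) = -20/11.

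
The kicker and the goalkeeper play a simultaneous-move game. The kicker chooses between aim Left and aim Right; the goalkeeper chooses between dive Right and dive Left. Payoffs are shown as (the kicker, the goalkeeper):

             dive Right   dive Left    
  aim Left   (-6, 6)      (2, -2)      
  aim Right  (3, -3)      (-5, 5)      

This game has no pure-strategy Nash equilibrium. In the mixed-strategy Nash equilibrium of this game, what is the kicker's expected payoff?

For the kicker to be willing to mix, the kicker must be indifferent between aim Left and aim Right, which pins down the goalkeeper's mix.
  the kicker's expected payoff from aim Left: q·(-6) + (1−q)·2 = -8q + 2
  the kicker's expected payoff from aim Right: q·3 + (1−q)·(-5) = 8q - 5
  -8q + 2 = 8q - 5  ⇒  -16q = -7  ⇒  q = 7/16.
At equilibrium the kicker is indifferent across rows, so the kicker's payoff equals the payoff from aim Left: (7/16)·(-6) + (9/16)·2 = -3/2.

-3/2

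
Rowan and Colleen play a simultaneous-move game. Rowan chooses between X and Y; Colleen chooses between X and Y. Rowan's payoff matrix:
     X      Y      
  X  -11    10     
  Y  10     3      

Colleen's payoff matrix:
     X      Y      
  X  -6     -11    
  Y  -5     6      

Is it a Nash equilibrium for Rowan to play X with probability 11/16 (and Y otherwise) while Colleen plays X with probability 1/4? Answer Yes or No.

Yes

Check Colleen's indifference given Rowan's mix p = 11/16:
  payoff from X = -91/16; payoff from Y = -91/16 — equal.
Check Rowan's indifference given Colleen's mix q = 1/4:
  payoff from X = 19/4; payoff from Y = 19/4 — equal.
Both players are indifferent, so neither can profitably deviate.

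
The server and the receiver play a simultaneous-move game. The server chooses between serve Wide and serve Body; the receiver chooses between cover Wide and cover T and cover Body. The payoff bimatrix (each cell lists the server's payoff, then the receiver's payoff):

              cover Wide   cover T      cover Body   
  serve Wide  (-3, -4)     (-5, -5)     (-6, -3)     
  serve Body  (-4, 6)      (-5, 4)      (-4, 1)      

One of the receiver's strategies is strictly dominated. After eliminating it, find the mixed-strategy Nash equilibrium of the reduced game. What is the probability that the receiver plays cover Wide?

q = 2/3

The receiver's strategy cover T is strictly dominated by cover Wide: -4 > -5 and 6 > 4. Eliminate cover T.
For the server to be willing to mix, the server must be indifferent between serve Wide and serve Body, which pins down the receiver's mix.
  the server's payoff from serve Wide: q·(-3) + (1−q)·(-6) = 3q - 6
  the server's payoff from serve Body: q·(-4) + (1−q)·(-4) = -4
  3q - 6 = -4  ⇒  3q = 2  ⇒  q = 2/3.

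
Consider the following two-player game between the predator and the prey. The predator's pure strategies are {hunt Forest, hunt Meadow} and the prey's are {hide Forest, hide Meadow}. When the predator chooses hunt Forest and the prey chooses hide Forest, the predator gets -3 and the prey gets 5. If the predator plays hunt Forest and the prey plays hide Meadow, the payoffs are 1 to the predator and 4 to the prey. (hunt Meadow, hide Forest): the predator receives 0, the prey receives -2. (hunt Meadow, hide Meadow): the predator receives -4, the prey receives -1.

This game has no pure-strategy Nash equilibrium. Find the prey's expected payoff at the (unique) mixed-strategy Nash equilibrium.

3/2

The predator's mix must leave the prey indifferent between hide Forest and hide Meadow.
  the prey's expected payoff from hide Forest: p·5 + (1−p)·(-2) = 7p - 2
  the prey's expected payoff from hide Meadow: p·4 + (1−p)·(-1) = 5p - 1
  7p - 2 = 5p - 1  ⇒  2p = 1  ⇒  p = 1/2.
At equilibrium the prey is indifferent across columns, so the prey's payoff equals the payoff from hide Forest: (1/2)·5 + (1/2)·(-2) = 3/2.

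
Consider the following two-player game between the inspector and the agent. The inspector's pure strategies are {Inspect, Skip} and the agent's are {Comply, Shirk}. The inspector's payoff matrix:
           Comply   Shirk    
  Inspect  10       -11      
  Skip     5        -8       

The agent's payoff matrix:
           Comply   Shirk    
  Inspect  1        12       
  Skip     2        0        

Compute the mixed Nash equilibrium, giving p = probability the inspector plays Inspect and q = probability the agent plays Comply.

Set the agent's expected payoff from Comply equal to that from Shirk:
  the agent's expected payoff from Comply: p·1 + (1−p)·2 = -p + 2
  the agent's expected payoff from Shirk: p·12 + (1−p)·0 = 12p
  -p + 2 = 12p  ⇒  -13p = -2  ⇒  p = 2/13.
In a mixed equilibrium the inspector is indifferent between Inspect and Skip; this condition fixes q.
  the inspector's expected payoff from Inspect: q·10 + (1−q)·(-11) = 21q - 11
  the inspector's expected payoff from Skip: q·5 + (1−q)·(-8) = 13q - 8
  21q - 11 = 13q - 8  ⇒  8q = 3  ⇒  q = 3/8.

p = 2/13, q = 3/8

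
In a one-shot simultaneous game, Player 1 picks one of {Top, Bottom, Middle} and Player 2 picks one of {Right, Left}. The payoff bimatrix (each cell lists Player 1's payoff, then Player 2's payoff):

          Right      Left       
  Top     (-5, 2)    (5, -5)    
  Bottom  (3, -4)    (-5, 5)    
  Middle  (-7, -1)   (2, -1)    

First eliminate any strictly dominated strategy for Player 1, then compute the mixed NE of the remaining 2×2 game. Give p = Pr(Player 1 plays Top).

Player 1's strategy Middle is strictly dominated by Top: -5 > -7 and 5 > 2. Eliminate Middle.
Player 1's mix must leave Player 2 indifferent between Right and Left.
  Player 2's payoff from Right: p·2 + (1−p)·(-4) = 6p - 4
  Player 2's payoff from Left: p·(-5) + (1−p)·5 = -10p + 5
  6p - 4 = -10p + 5  ⇒  16p = 9  ⇒  p = 9/16.

p = 9/16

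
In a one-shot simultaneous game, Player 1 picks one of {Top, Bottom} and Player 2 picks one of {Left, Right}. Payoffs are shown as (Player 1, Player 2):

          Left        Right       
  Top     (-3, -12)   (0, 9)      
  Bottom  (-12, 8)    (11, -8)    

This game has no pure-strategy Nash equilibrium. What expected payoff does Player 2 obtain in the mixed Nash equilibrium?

-24/37

Set Player 2's expected payoff from Left equal to that from Right:
  Player 2's payoff to Left: p·(-12) + (1−p)·8 = -20p + 8
  Player 2's payoff to Right: p·9 + (1−p)·(-8) = 17p - 8
  -20p + 8 = 17p - 8  ⇒  -37p = -16  ⇒  p = 16/37.
At equilibrium Player 2 is indifferent across columns, so Player 2's payoff equals the payoff from Left: (16/37)·(-12) + (21/37)·8 = -24/37.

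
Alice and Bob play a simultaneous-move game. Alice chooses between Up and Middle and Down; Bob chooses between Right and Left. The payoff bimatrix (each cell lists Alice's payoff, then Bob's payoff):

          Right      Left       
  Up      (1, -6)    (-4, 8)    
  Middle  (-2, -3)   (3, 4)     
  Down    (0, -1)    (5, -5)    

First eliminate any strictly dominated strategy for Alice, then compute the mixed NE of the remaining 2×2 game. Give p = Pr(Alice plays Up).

Alice's strategy Middle is strictly dominated by Down: 0 > -2 and 5 > 3. Eliminate Middle.
For Bob to be willing to mix, Bob must be indifferent between Right and Left, which pins down Alice's mix.
  Bob's payoff from Right: p·(-6) + (1−p)·(-1) = -5p - 1
  Bob's payoff from Left: p·8 + (1−p)·(-5) = 13p - 5
  -5p - 1 = 13p - 5  ⇒  -18p = -4  ⇒  p = 2/9.

p = 2/9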